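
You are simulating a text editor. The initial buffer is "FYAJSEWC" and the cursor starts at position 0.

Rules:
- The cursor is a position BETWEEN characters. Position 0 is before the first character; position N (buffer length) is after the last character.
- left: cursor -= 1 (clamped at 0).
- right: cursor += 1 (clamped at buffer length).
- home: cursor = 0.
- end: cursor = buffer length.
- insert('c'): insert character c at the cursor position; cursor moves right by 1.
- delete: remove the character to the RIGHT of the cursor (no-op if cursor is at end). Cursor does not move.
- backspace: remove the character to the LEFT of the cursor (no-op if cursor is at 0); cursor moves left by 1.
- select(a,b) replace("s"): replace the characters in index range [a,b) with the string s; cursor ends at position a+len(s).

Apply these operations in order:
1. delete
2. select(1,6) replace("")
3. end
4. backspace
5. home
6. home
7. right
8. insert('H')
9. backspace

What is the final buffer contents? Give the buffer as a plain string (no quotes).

After op 1 (delete): buf='YAJSEWC' cursor=0
After op 2 (select(1,6) replace("")): buf='YC' cursor=1
After op 3 (end): buf='YC' cursor=2
After op 4 (backspace): buf='Y' cursor=1
After op 5 (home): buf='Y' cursor=0
After op 6 (home): buf='Y' cursor=0
After op 7 (right): buf='Y' cursor=1
After op 8 (insert('H')): buf='YH' cursor=2
After op 9 (backspace): buf='Y' cursor=1

Answer: Y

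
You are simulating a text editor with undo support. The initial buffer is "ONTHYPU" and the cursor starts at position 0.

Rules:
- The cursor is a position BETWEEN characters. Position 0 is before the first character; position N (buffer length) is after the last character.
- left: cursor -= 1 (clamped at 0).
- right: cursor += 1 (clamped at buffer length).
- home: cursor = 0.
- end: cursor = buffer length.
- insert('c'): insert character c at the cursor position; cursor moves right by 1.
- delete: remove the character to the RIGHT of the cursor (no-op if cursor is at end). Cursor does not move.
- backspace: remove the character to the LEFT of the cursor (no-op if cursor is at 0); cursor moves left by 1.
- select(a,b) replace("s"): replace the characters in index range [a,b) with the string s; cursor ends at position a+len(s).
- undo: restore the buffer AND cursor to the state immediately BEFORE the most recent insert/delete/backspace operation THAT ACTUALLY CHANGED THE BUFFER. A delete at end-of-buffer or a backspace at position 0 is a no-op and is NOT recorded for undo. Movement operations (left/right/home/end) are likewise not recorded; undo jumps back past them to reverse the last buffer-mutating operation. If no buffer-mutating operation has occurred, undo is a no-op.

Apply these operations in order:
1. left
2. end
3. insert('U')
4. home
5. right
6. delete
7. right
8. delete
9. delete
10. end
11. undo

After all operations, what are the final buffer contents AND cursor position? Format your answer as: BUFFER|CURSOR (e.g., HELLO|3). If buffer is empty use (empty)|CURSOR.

Answer: OTYPUU|2

Derivation:
After op 1 (left): buf='ONTHYPU' cursor=0
After op 2 (end): buf='ONTHYPU' cursor=7
After op 3 (insert('U')): buf='ONTHYPUU' cursor=8
After op 4 (home): buf='ONTHYPUU' cursor=0
After op 5 (right): buf='ONTHYPUU' cursor=1
After op 6 (delete): buf='OTHYPUU' cursor=1
After op 7 (right): buf='OTHYPUU' cursor=2
After op 8 (delete): buf='OTYPUU' cursor=2
After op 9 (delete): buf='OTPUU' cursor=2
After op 10 (end): buf='OTPUU' cursor=5
After op 11 (undo): buf='OTYPUU' cursor=2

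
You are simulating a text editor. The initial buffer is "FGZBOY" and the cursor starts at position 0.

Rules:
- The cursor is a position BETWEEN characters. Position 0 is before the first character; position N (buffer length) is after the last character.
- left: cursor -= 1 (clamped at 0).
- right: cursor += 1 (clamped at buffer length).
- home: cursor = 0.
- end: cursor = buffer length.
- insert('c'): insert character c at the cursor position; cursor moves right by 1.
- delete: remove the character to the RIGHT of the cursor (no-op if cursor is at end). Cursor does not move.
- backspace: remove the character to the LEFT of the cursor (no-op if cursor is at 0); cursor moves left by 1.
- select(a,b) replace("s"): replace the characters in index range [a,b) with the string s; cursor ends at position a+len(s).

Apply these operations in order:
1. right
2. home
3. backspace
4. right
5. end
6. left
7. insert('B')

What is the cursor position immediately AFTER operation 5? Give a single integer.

Answer: 6

Derivation:
After op 1 (right): buf='FGZBOY' cursor=1
After op 2 (home): buf='FGZBOY' cursor=0
After op 3 (backspace): buf='FGZBOY' cursor=0
After op 4 (right): buf='FGZBOY' cursor=1
After op 5 (end): buf='FGZBOY' cursor=6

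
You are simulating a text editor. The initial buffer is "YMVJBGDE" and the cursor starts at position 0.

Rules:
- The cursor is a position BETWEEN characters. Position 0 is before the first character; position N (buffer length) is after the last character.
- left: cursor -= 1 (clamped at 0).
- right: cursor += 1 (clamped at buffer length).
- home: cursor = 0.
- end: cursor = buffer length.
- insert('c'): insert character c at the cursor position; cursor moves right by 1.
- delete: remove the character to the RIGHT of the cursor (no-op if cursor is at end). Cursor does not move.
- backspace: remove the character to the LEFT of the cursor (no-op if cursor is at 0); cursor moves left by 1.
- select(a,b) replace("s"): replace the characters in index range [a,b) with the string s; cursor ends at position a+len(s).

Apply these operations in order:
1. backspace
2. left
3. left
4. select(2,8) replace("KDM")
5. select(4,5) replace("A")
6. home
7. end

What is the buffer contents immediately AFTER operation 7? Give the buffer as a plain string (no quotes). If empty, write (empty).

After op 1 (backspace): buf='YMVJBGDE' cursor=0
After op 2 (left): buf='YMVJBGDE' cursor=0
After op 3 (left): buf='YMVJBGDE' cursor=0
After op 4 (select(2,8) replace("KDM")): buf='YMKDM' cursor=5
After op 5 (select(4,5) replace("A")): buf='YMKDA' cursor=5
After op 6 (home): buf='YMKDA' cursor=0
After op 7 (end): buf='YMKDA' cursor=5

Answer: YMKDA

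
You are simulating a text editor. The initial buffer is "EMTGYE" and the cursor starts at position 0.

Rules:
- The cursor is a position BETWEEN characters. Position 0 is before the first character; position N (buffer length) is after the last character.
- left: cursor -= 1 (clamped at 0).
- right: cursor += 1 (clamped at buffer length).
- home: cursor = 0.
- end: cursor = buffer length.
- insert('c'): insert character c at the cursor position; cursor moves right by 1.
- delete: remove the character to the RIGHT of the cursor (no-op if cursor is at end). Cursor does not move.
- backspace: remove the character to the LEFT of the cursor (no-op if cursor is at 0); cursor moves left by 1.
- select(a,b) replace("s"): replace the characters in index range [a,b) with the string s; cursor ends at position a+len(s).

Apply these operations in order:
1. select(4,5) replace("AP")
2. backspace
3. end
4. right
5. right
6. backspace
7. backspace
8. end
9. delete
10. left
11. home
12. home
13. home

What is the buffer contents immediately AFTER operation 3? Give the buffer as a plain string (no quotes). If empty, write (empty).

Answer: EMTGAE

Derivation:
After op 1 (select(4,5) replace("AP")): buf='EMTGAPE' cursor=6
After op 2 (backspace): buf='EMTGAE' cursor=5
After op 3 (end): buf='EMTGAE' cursor=6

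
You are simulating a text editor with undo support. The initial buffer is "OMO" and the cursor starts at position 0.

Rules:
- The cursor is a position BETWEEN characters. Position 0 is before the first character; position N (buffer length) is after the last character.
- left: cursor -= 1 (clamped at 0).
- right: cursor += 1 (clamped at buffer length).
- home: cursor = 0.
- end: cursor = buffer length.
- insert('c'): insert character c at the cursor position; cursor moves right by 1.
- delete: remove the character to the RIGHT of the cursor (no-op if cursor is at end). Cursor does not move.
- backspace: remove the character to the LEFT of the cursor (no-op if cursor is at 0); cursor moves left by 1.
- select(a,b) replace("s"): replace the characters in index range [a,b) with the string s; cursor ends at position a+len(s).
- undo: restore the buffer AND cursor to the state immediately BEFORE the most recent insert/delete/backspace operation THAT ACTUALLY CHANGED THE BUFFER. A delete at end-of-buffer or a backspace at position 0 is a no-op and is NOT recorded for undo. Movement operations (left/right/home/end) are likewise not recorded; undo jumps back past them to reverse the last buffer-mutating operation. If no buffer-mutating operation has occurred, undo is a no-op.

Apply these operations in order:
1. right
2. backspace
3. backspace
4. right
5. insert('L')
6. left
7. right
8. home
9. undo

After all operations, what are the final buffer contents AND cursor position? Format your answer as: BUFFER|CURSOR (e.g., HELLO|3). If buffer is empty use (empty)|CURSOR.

Answer: MO|1

Derivation:
After op 1 (right): buf='OMO' cursor=1
After op 2 (backspace): buf='MO' cursor=0
After op 3 (backspace): buf='MO' cursor=0
After op 4 (right): buf='MO' cursor=1
After op 5 (insert('L')): buf='MLO' cursor=2
After op 6 (left): buf='MLO' cursor=1
After op 7 (right): buf='MLO' cursor=2
After op 8 (home): buf='MLO' cursor=0
After op 9 (undo): buf='MO' cursor=1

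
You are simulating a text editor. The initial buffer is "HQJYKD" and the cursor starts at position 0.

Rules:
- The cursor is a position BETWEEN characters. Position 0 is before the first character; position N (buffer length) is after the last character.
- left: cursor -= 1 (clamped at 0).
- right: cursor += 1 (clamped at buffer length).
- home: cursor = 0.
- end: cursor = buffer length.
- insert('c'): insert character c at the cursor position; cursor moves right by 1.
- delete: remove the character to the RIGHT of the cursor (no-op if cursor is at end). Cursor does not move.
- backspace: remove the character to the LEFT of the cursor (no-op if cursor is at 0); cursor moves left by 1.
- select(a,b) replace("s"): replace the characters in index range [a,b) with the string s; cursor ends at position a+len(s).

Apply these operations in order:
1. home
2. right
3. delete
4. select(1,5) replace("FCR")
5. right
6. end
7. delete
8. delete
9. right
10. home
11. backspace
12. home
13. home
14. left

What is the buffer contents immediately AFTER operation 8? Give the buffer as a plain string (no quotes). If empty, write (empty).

After op 1 (home): buf='HQJYKD' cursor=0
After op 2 (right): buf='HQJYKD' cursor=1
After op 3 (delete): buf='HJYKD' cursor=1
After op 4 (select(1,5) replace("FCR")): buf='HFCR' cursor=4
After op 5 (right): buf='HFCR' cursor=4
After op 6 (end): buf='HFCR' cursor=4
After op 7 (delete): buf='HFCR' cursor=4
After op 8 (delete): buf='HFCR' cursor=4

Answer: HFCR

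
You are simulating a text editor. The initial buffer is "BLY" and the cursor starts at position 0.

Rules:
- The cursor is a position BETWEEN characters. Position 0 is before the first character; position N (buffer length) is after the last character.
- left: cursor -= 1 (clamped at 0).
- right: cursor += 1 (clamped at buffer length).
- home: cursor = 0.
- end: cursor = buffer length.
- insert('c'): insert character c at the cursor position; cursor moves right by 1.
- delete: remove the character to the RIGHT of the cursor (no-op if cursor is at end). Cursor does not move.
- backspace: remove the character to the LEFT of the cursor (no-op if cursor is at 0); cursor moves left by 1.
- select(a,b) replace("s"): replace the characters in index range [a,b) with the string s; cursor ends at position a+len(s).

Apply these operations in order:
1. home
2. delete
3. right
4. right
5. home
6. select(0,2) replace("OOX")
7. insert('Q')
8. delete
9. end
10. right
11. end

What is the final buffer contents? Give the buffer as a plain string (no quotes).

After op 1 (home): buf='BLY' cursor=0
After op 2 (delete): buf='LY' cursor=0
After op 3 (right): buf='LY' cursor=1
After op 4 (right): buf='LY' cursor=2
After op 5 (home): buf='LY' cursor=0
After op 6 (select(0,2) replace("OOX")): buf='OOX' cursor=3
After op 7 (insert('Q')): buf='OOXQ' cursor=4
After op 8 (delete): buf='OOXQ' cursor=4
After op 9 (end): buf='OOXQ' cursor=4
After op 10 (right): buf='OOXQ' cursor=4
After op 11 (end): buf='OOXQ' cursor=4

Answer: OOXQ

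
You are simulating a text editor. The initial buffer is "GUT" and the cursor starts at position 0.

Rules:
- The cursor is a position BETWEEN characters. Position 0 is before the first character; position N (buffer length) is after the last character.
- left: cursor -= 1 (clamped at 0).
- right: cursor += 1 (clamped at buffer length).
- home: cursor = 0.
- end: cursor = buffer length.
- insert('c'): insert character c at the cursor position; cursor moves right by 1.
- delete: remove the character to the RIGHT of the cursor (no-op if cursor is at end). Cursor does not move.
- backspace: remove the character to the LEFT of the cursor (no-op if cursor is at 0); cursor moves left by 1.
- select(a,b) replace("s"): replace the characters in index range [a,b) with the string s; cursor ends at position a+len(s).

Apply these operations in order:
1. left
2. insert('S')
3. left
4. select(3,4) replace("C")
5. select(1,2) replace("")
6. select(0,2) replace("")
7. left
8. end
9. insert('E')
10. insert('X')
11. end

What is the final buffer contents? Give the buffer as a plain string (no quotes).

Answer: CEX

Derivation:
After op 1 (left): buf='GUT' cursor=0
After op 2 (insert('S')): buf='SGUT' cursor=1
After op 3 (left): buf='SGUT' cursor=0
After op 4 (select(3,4) replace("C")): buf='SGUC' cursor=4
After op 5 (select(1,2) replace("")): buf='SUC' cursor=1
After op 6 (select(0,2) replace("")): buf='C' cursor=0
After op 7 (left): buf='C' cursor=0
After op 8 (end): buf='C' cursor=1
After op 9 (insert('E')): buf='CE' cursor=2
After op 10 (insert('X')): buf='CEX' cursor=3
After op 11 (end): buf='CEX' cursor=3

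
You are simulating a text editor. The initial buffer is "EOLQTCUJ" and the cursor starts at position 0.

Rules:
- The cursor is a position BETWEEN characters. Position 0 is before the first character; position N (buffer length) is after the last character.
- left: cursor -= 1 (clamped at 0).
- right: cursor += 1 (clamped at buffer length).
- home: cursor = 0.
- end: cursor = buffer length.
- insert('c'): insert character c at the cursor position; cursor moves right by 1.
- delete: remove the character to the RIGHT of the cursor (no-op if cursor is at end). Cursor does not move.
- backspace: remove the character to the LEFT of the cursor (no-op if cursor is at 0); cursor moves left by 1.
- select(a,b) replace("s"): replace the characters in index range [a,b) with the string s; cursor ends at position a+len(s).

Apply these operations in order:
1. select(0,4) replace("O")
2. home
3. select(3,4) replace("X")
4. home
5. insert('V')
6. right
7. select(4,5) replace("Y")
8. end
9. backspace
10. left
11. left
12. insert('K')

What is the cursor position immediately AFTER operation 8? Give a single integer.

After op 1 (select(0,4) replace("O")): buf='OTCUJ' cursor=1
After op 2 (home): buf='OTCUJ' cursor=0
After op 3 (select(3,4) replace("X")): buf='OTCXJ' cursor=4
After op 4 (home): buf='OTCXJ' cursor=0
After op 5 (insert('V')): buf='VOTCXJ' cursor=1
After op 6 (right): buf='VOTCXJ' cursor=2
After op 7 (select(4,5) replace("Y")): buf='VOTCYJ' cursor=5
After op 8 (end): buf='VOTCYJ' cursor=6

Answer: 6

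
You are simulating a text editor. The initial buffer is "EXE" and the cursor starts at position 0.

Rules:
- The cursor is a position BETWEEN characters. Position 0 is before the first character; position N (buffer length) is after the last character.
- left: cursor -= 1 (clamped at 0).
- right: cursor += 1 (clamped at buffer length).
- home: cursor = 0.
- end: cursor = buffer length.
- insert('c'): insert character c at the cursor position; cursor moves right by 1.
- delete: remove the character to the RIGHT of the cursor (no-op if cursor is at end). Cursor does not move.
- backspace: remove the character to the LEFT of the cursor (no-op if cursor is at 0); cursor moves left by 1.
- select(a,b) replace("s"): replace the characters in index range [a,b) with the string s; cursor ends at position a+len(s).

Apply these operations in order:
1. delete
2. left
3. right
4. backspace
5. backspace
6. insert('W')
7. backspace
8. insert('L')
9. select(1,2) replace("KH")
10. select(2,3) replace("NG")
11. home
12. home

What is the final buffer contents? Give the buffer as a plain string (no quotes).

After op 1 (delete): buf='XE' cursor=0
After op 2 (left): buf='XE' cursor=0
After op 3 (right): buf='XE' cursor=1
After op 4 (backspace): buf='E' cursor=0
After op 5 (backspace): buf='E' cursor=0
After op 6 (insert('W')): buf='WE' cursor=1
After op 7 (backspace): buf='E' cursor=0
After op 8 (insert('L')): buf='LE' cursor=1
After op 9 (select(1,2) replace("KH")): buf='LKH' cursor=3
After op 10 (select(2,3) replace("NG")): buf='LKNG' cursor=4
After op 11 (home): buf='LKNG' cursor=0
After op 12 (home): buf='LKNG' cursor=0

Answer: LKNG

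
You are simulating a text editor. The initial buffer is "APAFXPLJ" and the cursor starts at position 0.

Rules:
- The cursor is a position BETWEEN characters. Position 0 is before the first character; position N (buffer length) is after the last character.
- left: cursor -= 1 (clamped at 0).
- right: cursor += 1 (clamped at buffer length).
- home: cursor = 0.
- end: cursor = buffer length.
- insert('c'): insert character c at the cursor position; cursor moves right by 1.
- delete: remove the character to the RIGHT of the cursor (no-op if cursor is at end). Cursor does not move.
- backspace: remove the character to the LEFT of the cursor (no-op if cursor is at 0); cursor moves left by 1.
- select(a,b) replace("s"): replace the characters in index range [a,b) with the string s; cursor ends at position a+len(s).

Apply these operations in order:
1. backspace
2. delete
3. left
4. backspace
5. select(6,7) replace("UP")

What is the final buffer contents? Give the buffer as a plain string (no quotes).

Answer: PAFXPLUP

Derivation:
After op 1 (backspace): buf='APAFXPLJ' cursor=0
After op 2 (delete): buf='PAFXPLJ' cursor=0
After op 3 (left): buf='PAFXPLJ' cursor=0
After op 4 (backspace): buf='PAFXPLJ' cursor=0
After op 5 (select(6,7) replace("UP")): buf='PAFXPLUP' cursor=8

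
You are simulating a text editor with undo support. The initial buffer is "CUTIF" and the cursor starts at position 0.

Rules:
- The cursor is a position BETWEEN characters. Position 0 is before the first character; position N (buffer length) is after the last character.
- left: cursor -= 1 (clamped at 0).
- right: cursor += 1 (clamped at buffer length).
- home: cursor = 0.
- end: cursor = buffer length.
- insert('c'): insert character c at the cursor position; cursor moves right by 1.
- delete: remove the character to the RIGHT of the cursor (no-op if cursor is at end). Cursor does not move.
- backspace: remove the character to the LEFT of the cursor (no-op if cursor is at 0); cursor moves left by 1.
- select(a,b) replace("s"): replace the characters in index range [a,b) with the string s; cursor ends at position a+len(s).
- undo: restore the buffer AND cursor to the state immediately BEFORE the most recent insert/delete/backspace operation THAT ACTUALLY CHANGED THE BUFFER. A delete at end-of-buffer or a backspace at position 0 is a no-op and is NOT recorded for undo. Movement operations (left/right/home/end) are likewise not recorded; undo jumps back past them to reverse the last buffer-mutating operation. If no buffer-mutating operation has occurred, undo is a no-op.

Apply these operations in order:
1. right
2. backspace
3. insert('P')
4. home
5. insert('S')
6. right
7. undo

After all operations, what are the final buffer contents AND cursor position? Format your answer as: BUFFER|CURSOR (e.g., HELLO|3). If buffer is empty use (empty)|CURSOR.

Answer: PUTIF|0

Derivation:
After op 1 (right): buf='CUTIF' cursor=1
After op 2 (backspace): buf='UTIF' cursor=0
After op 3 (insert('P')): buf='PUTIF' cursor=1
After op 4 (home): buf='PUTIF' cursor=0
After op 5 (insert('S')): buf='SPUTIF' cursor=1
After op 6 (right): buf='SPUTIF' cursor=2
After op 7 (undo): buf='PUTIF' cursor=0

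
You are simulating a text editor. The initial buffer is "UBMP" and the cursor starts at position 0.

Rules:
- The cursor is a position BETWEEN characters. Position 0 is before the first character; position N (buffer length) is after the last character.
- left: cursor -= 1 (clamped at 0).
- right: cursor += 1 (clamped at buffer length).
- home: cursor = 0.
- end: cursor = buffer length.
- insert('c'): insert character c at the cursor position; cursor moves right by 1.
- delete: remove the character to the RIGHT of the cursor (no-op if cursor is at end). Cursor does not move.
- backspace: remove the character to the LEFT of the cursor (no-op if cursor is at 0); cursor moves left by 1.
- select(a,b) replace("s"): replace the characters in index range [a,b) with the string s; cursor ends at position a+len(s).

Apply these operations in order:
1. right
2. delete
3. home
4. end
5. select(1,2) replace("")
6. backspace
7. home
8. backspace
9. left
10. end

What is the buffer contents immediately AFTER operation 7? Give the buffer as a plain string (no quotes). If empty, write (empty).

Answer: P

Derivation:
After op 1 (right): buf='UBMP' cursor=1
After op 2 (delete): buf='UMP' cursor=1
After op 3 (home): buf='UMP' cursor=0
After op 4 (end): buf='UMP' cursor=3
After op 5 (select(1,2) replace("")): buf='UP' cursor=1
After op 6 (backspace): buf='P' cursor=0
After op 7 (home): buf='P' cursor=0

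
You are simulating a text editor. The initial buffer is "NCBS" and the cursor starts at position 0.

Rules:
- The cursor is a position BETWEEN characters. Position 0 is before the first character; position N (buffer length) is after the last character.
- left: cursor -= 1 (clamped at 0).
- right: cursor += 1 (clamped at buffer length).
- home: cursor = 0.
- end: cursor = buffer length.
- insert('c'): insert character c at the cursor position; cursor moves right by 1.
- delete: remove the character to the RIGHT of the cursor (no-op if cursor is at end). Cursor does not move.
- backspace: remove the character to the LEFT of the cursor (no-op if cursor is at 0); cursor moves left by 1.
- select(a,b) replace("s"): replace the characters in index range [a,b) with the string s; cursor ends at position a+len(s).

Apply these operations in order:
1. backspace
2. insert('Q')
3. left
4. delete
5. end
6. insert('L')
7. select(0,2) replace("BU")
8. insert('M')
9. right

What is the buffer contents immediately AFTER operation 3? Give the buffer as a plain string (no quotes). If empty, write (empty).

After op 1 (backspace): buf='NCBS' cursor=0
After op 2 (insert('Q')): buf='QNCBS' cursor=1
After op 3 (left): buf='QNCBS' cursor=0

Answer: QNCBS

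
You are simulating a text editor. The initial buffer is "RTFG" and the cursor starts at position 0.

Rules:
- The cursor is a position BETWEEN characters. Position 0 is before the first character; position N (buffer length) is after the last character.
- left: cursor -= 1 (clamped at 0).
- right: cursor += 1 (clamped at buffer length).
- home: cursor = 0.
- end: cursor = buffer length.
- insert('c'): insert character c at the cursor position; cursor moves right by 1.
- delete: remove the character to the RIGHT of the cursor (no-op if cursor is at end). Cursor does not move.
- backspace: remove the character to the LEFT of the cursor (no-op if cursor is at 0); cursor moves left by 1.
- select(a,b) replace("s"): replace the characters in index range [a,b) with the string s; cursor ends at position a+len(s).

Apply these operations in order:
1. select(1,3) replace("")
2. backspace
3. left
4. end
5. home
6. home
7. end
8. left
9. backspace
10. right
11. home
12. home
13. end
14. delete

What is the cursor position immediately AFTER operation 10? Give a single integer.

Answer: 1

Derivation:
After op 1 (select(1,3) replace("")): buf='RG' cursor=1
After op 2 (backspace): buf='G' cursor=0
After op 3 (left): buf='G' cursor=0
After op 4 (end): buf='G' cursor=1
After op 5 (home): buf='G' cursor=0
After op 6 (home): buf='G' cursor=0
After op 7 (end): buf='G' cursor=1
After op 8 (left): buf='G' cursor=0
After op 9 (backspace): buf='G' cursor=0
After op 10 (right): buf='G' cursor=1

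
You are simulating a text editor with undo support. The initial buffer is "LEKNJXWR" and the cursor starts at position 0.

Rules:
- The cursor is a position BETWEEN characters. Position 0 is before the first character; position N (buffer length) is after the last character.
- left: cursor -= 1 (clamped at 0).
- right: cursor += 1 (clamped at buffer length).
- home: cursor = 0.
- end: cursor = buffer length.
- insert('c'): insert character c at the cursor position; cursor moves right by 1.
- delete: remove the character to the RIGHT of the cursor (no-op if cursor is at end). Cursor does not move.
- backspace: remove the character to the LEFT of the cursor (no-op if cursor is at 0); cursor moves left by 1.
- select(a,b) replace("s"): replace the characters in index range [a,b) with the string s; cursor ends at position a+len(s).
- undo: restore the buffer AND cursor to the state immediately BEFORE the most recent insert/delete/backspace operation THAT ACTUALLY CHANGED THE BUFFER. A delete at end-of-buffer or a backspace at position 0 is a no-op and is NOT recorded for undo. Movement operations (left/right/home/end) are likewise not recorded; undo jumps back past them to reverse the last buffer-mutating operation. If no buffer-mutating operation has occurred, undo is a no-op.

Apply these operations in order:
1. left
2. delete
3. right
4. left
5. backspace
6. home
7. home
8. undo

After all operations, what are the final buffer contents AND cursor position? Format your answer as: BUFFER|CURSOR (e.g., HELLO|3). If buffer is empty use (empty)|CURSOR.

After op 1 (left): buf='LEKNJXWR' cursor=0
After op 2 (delete): buf='EKNJXWR' cursor=0
After op 3 (right): buf='EKNJXWR' cursor=1
After op 4 (left): buf='EKNJXWR' cursor=0
After op 5 (backspace): buf='EKNJXWR' cursor=0
After op 6 (home): buf='EKNJXWR' cursor=0
After op 7 (home): buf='EKNJXWR' cursor=0
After op 8 (undo): buf='LEKNJXWR' cursor=0

Answer: LEKNJXWR|0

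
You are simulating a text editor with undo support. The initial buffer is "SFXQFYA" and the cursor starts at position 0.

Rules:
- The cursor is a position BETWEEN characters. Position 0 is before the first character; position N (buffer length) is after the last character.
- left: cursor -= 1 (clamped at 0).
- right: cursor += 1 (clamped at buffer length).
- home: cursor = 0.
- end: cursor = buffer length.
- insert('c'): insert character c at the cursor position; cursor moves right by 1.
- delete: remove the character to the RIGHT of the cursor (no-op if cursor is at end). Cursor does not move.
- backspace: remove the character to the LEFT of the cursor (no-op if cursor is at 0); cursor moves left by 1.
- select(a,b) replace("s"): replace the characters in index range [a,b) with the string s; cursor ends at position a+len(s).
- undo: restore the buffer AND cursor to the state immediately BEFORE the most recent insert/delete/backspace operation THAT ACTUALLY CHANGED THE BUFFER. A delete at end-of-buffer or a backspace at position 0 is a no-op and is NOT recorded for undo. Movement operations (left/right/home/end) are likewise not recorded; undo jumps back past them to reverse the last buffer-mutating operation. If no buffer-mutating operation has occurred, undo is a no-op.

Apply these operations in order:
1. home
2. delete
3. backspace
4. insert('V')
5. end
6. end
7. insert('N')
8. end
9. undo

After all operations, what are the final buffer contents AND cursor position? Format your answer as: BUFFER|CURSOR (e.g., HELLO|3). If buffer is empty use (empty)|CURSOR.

Answer: VFXQFYA|7

Derivation:
After op 1 (home): buf='SFXQFYA' cursor=0
After op 2 (delete): buf='FXQFYA' cursor=0
After op 3 (backspace): buf='FXQFYA' cursor=0
After op 4 (insert('V')): buf='VFXQFYA' cursor=1
After op 5 (end): buf='VFXQFYA' cursor=7
After op 6 (end): buf='VFXQFYA' cursor=7
After op 7 (insert('N')): buf='VFXQFYAN' cursor=8
After op 8 (end): buf='VFXQFYAN' cursor=8
After op 9 (undo): buf='VFXQFYA' cursor=7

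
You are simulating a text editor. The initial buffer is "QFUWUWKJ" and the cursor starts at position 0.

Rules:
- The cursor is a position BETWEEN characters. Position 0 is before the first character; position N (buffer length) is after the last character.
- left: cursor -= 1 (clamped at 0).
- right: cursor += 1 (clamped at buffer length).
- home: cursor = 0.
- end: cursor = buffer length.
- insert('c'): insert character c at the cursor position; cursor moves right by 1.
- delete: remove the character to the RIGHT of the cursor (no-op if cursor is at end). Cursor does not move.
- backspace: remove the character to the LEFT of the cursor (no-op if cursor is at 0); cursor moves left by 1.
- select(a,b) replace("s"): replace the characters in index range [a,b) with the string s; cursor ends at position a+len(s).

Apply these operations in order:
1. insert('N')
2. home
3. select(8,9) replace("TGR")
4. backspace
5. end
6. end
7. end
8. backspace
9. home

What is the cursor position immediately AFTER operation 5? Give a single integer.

After op 1 (insert('N')): buf='NQFUWUWKJ' cursor=1
After op 2 (home): buf='NQFUWUWKJ' cursor=0
After op 3 (select(8,9) replace("TGR")): buf='NQFUWUWKTGR' cursor=11
After op 4 (backspace): buf='NQFUWUWKTG' cursor=10
After op 5 (end): buf='NQFUWUWKTG' cursor=10

Answer: 10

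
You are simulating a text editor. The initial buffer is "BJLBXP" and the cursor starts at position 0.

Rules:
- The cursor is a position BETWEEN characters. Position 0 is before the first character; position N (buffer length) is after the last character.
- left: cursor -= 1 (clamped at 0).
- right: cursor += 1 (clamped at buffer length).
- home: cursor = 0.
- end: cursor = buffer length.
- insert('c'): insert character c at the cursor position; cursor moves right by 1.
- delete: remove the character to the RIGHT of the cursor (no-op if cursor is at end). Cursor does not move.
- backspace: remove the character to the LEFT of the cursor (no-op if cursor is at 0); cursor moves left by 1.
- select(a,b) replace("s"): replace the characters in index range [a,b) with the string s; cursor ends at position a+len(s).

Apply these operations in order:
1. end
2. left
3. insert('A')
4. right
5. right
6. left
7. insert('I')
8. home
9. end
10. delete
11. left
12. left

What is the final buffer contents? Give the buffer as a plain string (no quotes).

After op 1 (end): buf='BJLBXP' cursor=6
After op 2 (left): buf='BJLBXP' cursor=5
After op 3 (insert('A')): buf='BJLBXAP' cursor=6
After op 4 (right): buf='BJLBXAP' cursor=7
After op 5 (right): buf='BJLBXAP' cursor=7
After op 6 (left): buf='BJLBXAP' cursor=6
After op 7 (insert('I')): buf='BJLBXAIP' cursor=7
After op 8 (home): buf='BJLBXAIP' cursor=0
After op 9 (end): buf='BJLBXAIP' cursor=8
After op 10 (delete): buf='BJLBXAIP' cursor=8
After op 11 (left): buf='BJLBXAIP' cursor=7
After op 12 (left): buf='BJLBXAIP' cursor=6

Answer: BJLBXAIP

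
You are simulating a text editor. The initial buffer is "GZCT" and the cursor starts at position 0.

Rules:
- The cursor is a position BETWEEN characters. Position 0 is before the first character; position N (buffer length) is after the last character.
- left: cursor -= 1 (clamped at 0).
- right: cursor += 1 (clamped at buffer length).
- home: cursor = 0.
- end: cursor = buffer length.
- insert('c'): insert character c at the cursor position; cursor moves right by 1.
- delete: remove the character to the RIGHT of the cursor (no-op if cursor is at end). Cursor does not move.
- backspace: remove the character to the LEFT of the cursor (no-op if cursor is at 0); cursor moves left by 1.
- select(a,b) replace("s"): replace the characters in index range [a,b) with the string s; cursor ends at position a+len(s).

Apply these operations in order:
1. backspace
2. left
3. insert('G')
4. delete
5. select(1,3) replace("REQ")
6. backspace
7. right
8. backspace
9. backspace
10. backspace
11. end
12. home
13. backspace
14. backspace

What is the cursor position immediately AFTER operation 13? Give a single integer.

After op 1 (backspace): buf='GZCT' cursor=0
After op 2 (left): buf='GZCT' cursor=0
After op 3 (insert('G')): buf='GGZCT' cursor=1
After op 4 (delete): buf='GZCT' cursor=1
After op 5 (select(1,3) replace("REQ")): buf='GREQT' cursor=4
After op 6 (backspace): buf='GRET' cursor=3
After op 7 (right): buf='GRET' cursor=4
After op 8 (backspace): buf='GRE' cursor=3
After op 9 (backspace): buf='GR' cursor=2
After op 10 (backspace): buf='G' cursor=1
After op 11 (end): buf='G' cursor=1
After op 12 (home): buf='G' cursor=0
After op 13 (backspace): buf='G' cursor=0

Answer: 0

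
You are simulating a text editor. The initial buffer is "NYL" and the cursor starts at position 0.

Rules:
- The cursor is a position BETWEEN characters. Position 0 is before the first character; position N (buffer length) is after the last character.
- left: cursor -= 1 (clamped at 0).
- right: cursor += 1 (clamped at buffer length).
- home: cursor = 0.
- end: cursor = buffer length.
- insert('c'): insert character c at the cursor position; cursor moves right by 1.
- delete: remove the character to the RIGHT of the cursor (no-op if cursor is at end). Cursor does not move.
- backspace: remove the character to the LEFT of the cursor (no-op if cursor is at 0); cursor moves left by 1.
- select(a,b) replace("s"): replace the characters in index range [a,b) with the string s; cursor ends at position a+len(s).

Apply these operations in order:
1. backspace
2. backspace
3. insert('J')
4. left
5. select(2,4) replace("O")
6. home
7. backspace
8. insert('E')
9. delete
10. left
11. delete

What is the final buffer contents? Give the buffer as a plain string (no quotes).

After op 1 (backspace): buf='NYL' cursor=0
After op 2 (backspace): buf='NYL' cursor=0
After op 3 (insert('J')): buf='JNYL' cursor=1
After op 4 (left): buf='JNYL' cursor=0
After op 5 (select(2,4) replace("O")): buf='JNO' cursor=3
After op 6 (home): buf='JNO' cursor=0
After op 7 (backspace): buf='JNO' cursor=0
After op 8 (insert('E')): buf='EJNO' cursor=1
After op 9 (delete): buf='ENO' cursor=1
After op 10 (left): buf='ENO' cursor=0
After op 11 (delete): buf='NO' cursor=0

Answer: NO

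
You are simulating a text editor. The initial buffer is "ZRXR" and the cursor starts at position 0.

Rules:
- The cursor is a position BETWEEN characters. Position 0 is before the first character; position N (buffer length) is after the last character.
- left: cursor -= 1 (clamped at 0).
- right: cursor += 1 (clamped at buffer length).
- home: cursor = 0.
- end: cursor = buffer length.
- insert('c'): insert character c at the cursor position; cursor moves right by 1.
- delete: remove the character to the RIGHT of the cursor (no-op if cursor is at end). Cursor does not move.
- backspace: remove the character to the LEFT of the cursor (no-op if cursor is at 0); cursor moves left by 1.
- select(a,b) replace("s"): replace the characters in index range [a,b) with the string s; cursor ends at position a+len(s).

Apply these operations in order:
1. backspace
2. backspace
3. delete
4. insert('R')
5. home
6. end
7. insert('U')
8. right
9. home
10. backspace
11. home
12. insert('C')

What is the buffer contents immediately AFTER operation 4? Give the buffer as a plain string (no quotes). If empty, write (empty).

Answer: RRXR

Derivation:
After op 1 (backspace): buf='ZRXR' cursor=0
After op 2 (backspace): buf='ZRXR' cursor=0
After op 3 (delete): buf='RXR' cursor=0
After op 4 (insert('R')): buf='RRXR' cursor=1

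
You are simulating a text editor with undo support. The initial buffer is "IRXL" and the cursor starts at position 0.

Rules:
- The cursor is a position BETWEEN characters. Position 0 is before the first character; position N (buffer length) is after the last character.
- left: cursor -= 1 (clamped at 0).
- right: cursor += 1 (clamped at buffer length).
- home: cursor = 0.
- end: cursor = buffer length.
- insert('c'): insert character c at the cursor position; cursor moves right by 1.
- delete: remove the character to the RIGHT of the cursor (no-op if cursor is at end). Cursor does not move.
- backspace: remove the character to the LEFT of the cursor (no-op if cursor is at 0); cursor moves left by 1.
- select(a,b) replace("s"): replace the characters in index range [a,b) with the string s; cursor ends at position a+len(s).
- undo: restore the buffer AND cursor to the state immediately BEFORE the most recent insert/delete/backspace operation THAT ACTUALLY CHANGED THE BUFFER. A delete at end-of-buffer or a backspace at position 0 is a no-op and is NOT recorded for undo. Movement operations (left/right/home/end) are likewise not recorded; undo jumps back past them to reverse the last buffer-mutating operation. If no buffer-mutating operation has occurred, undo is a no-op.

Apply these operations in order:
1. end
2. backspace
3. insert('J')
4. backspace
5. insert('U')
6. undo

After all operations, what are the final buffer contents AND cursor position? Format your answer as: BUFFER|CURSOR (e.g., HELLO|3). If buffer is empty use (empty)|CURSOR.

Answer: IRX|3

Derivation:
After op 1 (end): buf='IRXL' cursor=4
After op 2 (backspace): buf='IRX' cursor=3
After op 3 (insert('J')): buf='IRXJ' cursor=4
After op 4 (backspace): buf='IRX' cursor=3
After op 5 (insert('U')): buf='IRXU' cursor=4
After op 6 (undo): buf='IRX' cursor=3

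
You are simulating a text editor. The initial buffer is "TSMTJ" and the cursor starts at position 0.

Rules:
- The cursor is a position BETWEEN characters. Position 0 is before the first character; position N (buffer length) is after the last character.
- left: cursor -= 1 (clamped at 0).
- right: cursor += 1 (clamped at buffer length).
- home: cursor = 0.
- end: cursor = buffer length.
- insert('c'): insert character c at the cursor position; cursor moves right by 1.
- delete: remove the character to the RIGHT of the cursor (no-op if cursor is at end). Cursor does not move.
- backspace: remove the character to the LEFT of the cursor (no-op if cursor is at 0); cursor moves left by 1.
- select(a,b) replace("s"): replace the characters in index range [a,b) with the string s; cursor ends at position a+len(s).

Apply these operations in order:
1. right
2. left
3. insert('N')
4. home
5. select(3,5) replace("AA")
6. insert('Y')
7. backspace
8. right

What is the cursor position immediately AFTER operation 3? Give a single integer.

Answer: 1

Derivation:
After op 1 (right): buf='TSMTJ' cursor=1
After op 2 (left): buf='TSMTJ' cursor=0
After op 3 (insert('N')): buf='NTSMTJ' cursor=1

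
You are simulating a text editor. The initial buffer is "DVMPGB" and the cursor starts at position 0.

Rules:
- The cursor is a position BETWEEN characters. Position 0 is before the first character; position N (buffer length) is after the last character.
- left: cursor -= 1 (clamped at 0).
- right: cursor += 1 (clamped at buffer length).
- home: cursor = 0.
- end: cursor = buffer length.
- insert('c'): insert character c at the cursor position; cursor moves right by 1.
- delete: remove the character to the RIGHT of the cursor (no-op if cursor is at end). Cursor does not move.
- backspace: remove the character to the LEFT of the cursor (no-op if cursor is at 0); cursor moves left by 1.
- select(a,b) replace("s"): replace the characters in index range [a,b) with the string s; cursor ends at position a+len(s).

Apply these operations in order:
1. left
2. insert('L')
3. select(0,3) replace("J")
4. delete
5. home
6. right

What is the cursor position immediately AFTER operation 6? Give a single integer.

After op 1 (left): buf='DVMPGB' cursor=0
After op 2 (insert('L')): buf='LDVMPGB' cursor=1
After op 3 (select(0,3) replace("J")): buf='JMPGB' cursor=1
After op 4 (delete): buf='JPGB' cursor=1
After op 5 (home): buf='JPGB' cursor=0
After op 6 (right): buf='JPGB' cursor=1

Answer: 1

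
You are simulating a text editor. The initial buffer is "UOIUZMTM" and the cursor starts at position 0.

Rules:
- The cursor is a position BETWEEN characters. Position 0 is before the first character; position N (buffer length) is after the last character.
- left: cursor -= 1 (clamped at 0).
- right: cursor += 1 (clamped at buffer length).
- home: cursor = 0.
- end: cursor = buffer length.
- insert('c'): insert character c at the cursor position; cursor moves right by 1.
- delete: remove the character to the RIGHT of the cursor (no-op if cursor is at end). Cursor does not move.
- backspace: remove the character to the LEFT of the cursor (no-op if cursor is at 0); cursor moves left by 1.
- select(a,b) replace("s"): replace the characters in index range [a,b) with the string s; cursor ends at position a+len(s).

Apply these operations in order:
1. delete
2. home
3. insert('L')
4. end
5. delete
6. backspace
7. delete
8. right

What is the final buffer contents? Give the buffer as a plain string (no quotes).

After op 1 (delete): buf='OIUZMTM' cursor=0
After op 2 (home): buf='OIUZMTM' cursor=0
After op 3 (insert('L')): buf='LOIUZMTM' cursor=1
After op 4 (end): buf='LOIUZMTM' cursor=8
After op 5 (delete): buf='LOIUZMTM' cursor=8
After op 6 (backspace): buf='LOIUZMT' cursor=7
After op 7 (delete): buf='LOIUZMT' cursor=7
After op 8 (right): buf='LOIUZMT' cursor=7

Answer: LOIUZMT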